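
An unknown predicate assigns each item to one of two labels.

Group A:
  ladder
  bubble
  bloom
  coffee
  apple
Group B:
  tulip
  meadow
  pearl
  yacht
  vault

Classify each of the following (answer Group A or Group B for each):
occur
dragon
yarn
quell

Group A, Group B, Group B, Group A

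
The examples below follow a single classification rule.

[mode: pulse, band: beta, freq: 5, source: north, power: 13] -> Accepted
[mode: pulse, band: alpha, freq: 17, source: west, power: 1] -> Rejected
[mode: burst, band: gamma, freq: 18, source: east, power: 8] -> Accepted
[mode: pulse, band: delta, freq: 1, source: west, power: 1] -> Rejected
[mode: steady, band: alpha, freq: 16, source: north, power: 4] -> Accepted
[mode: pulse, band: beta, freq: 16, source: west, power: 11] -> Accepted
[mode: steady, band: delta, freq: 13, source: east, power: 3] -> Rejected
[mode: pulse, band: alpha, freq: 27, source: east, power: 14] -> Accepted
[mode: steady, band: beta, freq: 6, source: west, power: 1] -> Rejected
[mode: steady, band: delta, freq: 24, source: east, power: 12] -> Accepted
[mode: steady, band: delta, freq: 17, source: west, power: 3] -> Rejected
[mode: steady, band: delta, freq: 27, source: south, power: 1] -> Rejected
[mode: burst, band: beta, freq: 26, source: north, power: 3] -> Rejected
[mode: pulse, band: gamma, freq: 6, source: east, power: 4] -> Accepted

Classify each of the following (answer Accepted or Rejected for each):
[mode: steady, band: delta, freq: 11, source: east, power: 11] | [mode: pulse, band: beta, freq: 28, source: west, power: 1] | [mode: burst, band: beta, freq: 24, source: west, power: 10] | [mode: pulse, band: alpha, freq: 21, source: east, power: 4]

The classifier is using: power ≥ 4.
[mode: steady, band: delta, freq: 11, source: east, power: 11] — power = 11, hence Accepted. [mode: pulse, band: beta, freq: 28, source: west, power: 1] — power = 1, hence Rejected. [mode: burst, band: beta, freq: 24, source: west, power: 10] — power = 10, hence Accepted. [mode: pulse, band: alpha, freq: 21, source: east, power: 4] — power = 4, hence Accepted.

Accepted, Rejected, Accepted, Accepted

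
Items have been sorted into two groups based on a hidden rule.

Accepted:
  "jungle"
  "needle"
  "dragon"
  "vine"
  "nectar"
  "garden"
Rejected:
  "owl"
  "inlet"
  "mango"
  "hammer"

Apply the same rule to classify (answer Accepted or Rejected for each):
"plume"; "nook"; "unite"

Rejected, Accepted, Rejected

The distinguishing property — even length AND contains 'n' — holds for all the 'Accepted' cases and none of the 'Rejected' cases.
"plume": length 5, no 'n' — fails this test, so Rejected. "nook": length 4, has 'n' — meets the rule, so Accepted. "unite": length 5, has 'n' — fails this test, so Rejected.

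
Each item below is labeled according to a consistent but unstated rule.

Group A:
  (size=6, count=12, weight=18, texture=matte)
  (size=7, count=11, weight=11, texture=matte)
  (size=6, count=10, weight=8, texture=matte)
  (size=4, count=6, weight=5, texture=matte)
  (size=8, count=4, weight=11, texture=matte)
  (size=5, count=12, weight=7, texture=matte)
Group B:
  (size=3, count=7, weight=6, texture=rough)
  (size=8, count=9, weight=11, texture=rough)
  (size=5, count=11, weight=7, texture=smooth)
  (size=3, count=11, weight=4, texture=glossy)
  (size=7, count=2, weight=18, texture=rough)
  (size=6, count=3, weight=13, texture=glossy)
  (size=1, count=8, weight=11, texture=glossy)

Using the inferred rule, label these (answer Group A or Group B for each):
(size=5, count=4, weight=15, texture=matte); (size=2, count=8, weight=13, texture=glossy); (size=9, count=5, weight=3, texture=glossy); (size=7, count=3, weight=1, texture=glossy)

Group A, Group B, Group B, Group B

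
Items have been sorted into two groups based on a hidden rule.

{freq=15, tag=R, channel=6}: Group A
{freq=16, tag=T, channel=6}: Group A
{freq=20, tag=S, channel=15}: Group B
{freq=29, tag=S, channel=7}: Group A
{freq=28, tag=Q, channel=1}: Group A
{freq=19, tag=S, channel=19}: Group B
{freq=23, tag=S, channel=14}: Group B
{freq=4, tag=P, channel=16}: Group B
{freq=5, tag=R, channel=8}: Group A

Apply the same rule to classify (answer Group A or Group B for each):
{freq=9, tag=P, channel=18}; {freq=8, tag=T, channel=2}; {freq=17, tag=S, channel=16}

The common property of the 'Group A' items is: channel ≤ 8. No 'Group B' item has it.
{freq=9, tag=P, channel=18}: channel = 18 — doesn't match, so Group B. {freq=8, tag=T, channel=2}: channel = 2 — satisfies this, so Group A. {freq=17, tag=S, channel=16}: channel = 16 — doesn't match, so Group B.

Group B, Group A, Group B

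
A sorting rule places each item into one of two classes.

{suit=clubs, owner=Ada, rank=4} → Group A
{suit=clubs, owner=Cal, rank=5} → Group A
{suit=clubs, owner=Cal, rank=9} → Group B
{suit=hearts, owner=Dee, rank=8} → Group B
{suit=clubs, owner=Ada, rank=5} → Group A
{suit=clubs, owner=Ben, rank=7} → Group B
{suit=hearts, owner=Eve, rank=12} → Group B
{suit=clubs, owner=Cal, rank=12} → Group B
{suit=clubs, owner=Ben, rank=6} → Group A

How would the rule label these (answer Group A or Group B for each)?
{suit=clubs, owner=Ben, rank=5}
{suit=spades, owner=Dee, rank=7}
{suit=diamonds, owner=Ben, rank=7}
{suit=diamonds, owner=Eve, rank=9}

A rule that fits every label: rank ≤ 6 — true of each 'Group A' example, false of each 'Group B' one.

Group A, Group B, Group B, Group B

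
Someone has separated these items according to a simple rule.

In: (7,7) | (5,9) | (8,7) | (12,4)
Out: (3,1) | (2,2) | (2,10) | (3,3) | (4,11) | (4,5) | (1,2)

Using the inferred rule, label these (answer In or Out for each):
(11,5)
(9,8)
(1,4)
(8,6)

In, In, Out, In

'In' ⟺ first ≥ 5.
(11,5) — first 11, hence In. (9,8) — first 9, hence In. (1,4) — first 1, hence Out. (8,6) — first 8, hence In.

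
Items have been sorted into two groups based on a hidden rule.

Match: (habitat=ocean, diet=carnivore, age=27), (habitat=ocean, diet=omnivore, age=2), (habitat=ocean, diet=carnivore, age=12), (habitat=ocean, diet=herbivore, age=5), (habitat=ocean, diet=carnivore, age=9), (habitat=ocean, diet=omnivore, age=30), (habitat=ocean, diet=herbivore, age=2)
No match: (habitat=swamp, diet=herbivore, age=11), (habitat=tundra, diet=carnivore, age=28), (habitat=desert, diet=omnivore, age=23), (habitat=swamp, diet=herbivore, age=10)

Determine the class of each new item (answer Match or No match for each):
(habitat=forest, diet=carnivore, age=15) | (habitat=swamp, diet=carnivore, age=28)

No match, No match

The distinguishing property — habitat is ocean — holds for all the 'Match' cases and none of the 'No match' cases.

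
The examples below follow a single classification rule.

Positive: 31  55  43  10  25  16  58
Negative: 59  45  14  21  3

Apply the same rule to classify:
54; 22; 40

Negative, Positive, Positive

The common property of the 'Positive' items is: ≡ 1 (mod 3). No 'Negative' item has it.
54 — 54 mod 3 = 0, hence Negative. 22 — 22 mod 3 = 1, hence Positive. 40 — 40 mod 3 = 1, hence Positive.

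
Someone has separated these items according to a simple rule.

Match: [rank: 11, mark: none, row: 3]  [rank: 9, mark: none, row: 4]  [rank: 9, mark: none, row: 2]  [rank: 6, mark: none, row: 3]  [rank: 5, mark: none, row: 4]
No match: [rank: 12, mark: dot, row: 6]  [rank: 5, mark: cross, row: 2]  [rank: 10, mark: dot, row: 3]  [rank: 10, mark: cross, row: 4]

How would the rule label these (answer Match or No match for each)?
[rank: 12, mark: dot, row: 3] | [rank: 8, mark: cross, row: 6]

No match, No match

Rule: mark is none. This holds for each 'Match' example and fails for each 'No match' one.
[rank: 12, mark: dot, row: 3]: No match (mark is dot).
[rank: 8, mark: cross, row: 6]: No match (mark is cross).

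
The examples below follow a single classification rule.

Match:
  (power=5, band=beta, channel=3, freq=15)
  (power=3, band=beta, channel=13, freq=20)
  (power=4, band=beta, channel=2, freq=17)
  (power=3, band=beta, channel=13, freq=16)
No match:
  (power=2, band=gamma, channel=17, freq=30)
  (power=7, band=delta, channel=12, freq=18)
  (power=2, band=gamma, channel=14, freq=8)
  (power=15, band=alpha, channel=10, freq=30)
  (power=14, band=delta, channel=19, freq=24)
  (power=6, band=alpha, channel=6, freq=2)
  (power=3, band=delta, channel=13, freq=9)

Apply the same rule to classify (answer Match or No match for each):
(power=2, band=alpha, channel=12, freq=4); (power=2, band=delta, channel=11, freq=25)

Every 'Match' example satisfies: band is beta. None of the 'No match' examples do.

No match, No match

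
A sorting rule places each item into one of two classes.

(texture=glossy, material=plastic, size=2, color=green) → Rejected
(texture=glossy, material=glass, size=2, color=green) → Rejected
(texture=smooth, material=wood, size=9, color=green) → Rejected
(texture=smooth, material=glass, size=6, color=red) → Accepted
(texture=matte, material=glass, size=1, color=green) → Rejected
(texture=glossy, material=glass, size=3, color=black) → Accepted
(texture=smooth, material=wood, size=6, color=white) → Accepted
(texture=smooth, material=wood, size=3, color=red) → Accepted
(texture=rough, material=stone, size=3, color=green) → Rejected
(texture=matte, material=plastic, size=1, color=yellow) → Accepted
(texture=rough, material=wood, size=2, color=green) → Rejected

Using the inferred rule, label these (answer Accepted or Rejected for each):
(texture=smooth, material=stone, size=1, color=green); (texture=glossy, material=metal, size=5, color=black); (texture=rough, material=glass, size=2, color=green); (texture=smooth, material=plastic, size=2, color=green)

The simplest hypothesis consistent with all the labels is: color is not green.

Rejected, Accepted, Rejected, Rejected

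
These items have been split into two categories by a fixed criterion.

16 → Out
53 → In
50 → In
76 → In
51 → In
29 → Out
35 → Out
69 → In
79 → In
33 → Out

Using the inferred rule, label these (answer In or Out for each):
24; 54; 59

All 'In' examples share one property — at least 50 — and every 'Out' example lacks it.
24 → 24 < 50 → Out. 54 → 54 ≥ 50 → In. 59 → 59 ≥ 50 → In.

Out, In, In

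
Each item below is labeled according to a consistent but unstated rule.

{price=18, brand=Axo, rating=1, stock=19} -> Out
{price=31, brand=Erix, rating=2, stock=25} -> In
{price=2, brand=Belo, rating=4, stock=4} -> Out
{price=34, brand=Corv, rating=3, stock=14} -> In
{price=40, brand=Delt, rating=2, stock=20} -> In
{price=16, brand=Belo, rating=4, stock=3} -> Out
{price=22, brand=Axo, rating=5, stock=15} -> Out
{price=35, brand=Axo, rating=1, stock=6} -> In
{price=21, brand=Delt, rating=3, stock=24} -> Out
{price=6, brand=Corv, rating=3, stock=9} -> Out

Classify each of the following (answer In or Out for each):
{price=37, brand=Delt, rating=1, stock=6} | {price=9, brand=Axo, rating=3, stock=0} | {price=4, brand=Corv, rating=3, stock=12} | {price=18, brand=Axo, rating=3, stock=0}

The distinguishing property — price ≥ 31 — holds for all the 'In' cases and none of the 'Out' cases.

In, Out, Out, Out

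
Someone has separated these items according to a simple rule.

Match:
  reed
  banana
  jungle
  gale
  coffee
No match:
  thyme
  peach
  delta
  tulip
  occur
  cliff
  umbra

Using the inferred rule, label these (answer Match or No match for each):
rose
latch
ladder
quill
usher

The pattern is that an item is 'Match' exactly when: even length.

Match, No match, Match, No match, No match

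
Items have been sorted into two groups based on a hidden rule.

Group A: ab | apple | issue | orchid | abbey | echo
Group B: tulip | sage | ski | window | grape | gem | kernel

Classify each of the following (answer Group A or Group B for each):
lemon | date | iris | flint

The pattern is that an item is 'Group A' exactly when: starts with a vowel.
lemon — starts with 'l', hence Group B. date — starts with 'd', hence Group B. iris — starts with 'i', hence Group A. flint — starts with 'f', hence Group B.

Group B, Group B, Group A, Group B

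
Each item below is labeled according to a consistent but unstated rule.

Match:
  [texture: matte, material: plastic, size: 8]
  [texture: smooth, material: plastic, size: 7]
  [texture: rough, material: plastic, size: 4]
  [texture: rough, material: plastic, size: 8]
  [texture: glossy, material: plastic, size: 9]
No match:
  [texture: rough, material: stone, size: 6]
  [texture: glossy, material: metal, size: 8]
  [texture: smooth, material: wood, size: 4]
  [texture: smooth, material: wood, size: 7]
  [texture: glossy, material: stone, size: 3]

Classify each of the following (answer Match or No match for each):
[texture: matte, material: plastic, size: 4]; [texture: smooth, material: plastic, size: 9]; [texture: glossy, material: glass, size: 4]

The simplest hypothesis consistent with all the labels is: material is plastic.
[texture: matte, material: plastic, size: 4] — material is plastic, hence Match.
[texture: smooth, material: plastic, size: 9] — material is plastic, hence Match.
[texture: glossy, material: glass, size: 4] — material is glass, hence No match.

Match, Match, No match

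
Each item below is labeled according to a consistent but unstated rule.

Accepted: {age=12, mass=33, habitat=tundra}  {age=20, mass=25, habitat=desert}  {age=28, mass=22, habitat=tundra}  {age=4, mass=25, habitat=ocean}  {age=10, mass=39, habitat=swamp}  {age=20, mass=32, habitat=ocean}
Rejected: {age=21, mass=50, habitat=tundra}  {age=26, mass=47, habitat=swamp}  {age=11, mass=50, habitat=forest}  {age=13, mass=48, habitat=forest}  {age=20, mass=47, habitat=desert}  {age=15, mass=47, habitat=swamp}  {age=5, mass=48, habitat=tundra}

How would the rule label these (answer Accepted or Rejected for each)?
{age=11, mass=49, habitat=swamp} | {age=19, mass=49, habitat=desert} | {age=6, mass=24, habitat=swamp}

The rule appears to be: mass ≤ 39.
Rejected: {age=11, mass=49, habitat=swamp}, since mass = 49. Rejected: {age=19, mass=49, habitat=desert}, since mass = 49. Accepted: {age=6, mass=24, habitat=swamp}, since mass = 24.

Rejected, Rejected, Accepted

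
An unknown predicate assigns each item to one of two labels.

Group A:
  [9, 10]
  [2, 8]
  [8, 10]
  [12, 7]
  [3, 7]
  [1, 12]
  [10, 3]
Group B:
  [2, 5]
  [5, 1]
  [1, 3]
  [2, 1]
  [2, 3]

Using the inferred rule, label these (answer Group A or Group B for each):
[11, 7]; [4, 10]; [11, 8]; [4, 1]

The common property of the 'Group A' items is: sum ≥ 10. No 'Group B' item has it.
[11, 7] → 11+7 = 18 → Group A.
[4, 10] → 4+10 = 14 → Group A.
[11, 8] → 11+8 = 19 → Group A.
[4, 1] → 4+1 = 5 → Group B.

Group A, Group A, Group A, Group B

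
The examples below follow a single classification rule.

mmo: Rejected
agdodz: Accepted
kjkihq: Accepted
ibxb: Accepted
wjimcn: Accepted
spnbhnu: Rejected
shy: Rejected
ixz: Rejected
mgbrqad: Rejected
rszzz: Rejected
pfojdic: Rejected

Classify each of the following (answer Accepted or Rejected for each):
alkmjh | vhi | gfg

Accepted, Rejected, Rejected

Every 'Accepted' example satisfies: even length. None of the 'Rejected' examples do.
Accepted: alkmjh, since length 6.
Rejected: vhi, since length 3.
Rejected: gfg, since length 3.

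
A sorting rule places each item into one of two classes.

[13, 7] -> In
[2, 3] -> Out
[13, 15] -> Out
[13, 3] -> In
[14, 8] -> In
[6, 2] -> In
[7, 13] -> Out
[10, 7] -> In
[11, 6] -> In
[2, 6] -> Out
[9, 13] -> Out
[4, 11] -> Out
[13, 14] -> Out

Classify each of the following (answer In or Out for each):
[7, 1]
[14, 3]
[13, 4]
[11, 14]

The pattern is that an item is 'In' exactly when: first > second.
[7, 1] → 7 > 1 → In. [14, 3] → 14 > 3 → In. [13, 4] → 13 > 4 → In. [11, 14] → 11 < 14 → Out.

In, In, In, Out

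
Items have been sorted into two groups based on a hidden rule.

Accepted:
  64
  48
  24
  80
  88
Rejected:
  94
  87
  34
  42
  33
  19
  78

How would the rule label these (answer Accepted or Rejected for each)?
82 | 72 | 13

Rejected, Accepted, Rejected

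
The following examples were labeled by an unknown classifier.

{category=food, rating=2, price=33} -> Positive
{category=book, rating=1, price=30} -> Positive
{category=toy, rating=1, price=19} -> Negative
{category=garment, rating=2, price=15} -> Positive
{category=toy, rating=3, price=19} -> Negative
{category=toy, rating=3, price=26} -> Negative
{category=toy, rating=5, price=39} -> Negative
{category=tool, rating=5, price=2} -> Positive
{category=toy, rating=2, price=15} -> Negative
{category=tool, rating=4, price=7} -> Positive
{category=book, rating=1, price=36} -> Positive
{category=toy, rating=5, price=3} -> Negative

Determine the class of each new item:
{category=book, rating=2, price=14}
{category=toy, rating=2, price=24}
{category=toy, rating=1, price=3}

Positive, Negative, Negative

Checking candidate rules against both groups, what survives is: category is not toy.
{category=book, rating=2, price=14}: category is book — matches, so Positive. {category=toy, rating=2, price=24}: category is toy — does not pass, so Negative. {category=toy, rating=1, price=3}: category is toy — does not pass, so Negative.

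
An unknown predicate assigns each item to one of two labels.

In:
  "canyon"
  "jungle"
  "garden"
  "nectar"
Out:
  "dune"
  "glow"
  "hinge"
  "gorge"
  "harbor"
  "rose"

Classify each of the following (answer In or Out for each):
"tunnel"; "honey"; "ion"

A rule that fits every label: length 6 AND contains 'n' — true of each 'In' example, false of each 'Out' one.

In, Out, Out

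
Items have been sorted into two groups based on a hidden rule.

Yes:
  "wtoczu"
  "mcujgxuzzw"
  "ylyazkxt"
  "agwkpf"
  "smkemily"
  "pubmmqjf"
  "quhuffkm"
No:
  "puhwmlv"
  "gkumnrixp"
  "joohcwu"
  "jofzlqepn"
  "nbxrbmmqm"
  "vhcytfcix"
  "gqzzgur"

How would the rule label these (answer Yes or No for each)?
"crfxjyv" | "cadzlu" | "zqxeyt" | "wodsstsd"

The pattern is that an item is 'Yes' exactly when: even length.
No: "crfxjyv", since length 7. Yes: "cadzlu", since length 6. Yes: "zqxeyt", since length 6. Yes: "wodsstsd", since length 8.

No, Yes, Yes, Yes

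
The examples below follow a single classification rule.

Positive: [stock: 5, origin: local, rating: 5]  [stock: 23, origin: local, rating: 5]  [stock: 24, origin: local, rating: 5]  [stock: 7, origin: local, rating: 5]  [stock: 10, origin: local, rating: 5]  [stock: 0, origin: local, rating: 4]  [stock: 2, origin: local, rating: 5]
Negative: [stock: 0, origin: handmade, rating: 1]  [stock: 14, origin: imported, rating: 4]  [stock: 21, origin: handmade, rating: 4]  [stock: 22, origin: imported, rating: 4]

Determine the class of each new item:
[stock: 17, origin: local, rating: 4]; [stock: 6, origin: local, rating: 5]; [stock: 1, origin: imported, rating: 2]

A rule that fits every label: origin is local — true of each 'Positive' example, false of each 'Negative' one.
Positive: [stock: 17, origin: local, rating: 4], since origin is local. Positive: [stock: 6, origin: local, rating: 5], since origin is local. Negative: [stock: 1, origin: imported, rating: 2], since origin is imported.

Positive, Positive, Negative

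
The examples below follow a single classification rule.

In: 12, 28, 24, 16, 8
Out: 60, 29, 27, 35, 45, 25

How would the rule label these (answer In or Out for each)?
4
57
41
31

A rule that fits every label: even AND at most 28 — true of each 'In' example, false of each 'Out' one.
4 — 4 is even, 4 ≤ 28, hence In. 57 — 57 is odd, 57 > 28, hence Out. 41 — 41 is odd, 41 > 28, hence Out. 31 — 31 is odd, 31 > 28, hence Out.

In, Out, Out, Out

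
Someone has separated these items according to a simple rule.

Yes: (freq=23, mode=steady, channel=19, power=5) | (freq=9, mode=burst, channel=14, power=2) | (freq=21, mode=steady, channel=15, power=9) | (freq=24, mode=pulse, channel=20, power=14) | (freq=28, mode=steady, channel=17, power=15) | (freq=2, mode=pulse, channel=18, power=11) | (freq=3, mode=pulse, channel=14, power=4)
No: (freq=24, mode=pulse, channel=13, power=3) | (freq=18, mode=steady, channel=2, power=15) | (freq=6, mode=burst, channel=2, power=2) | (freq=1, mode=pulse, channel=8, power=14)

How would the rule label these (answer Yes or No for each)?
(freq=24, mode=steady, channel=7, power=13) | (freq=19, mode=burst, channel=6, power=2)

No, No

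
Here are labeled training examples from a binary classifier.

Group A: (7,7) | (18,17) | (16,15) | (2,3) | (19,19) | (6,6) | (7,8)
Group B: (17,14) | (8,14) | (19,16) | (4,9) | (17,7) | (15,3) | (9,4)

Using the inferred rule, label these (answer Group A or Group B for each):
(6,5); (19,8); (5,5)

Rule: |first − second| ≤ 1. This holds for each 'Group A' example and fails for each 'Group B' one.

Group A, Group B, Group A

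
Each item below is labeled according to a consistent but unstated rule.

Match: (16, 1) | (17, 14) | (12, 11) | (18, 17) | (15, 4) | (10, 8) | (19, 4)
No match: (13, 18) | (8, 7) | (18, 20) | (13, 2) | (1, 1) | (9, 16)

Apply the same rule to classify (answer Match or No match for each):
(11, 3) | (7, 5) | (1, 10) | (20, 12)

'Match' ⟺ first > second AND sum ≥ 17.

No match, No match, No match, Match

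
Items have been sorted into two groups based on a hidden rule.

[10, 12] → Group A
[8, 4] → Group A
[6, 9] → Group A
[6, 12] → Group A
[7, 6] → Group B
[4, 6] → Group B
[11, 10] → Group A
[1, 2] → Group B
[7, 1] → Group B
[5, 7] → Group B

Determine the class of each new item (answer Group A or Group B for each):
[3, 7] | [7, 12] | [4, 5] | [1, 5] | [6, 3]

'Group A' ⟺ max ≥ 8.

Group B, Group A, Group B, Group B, Group B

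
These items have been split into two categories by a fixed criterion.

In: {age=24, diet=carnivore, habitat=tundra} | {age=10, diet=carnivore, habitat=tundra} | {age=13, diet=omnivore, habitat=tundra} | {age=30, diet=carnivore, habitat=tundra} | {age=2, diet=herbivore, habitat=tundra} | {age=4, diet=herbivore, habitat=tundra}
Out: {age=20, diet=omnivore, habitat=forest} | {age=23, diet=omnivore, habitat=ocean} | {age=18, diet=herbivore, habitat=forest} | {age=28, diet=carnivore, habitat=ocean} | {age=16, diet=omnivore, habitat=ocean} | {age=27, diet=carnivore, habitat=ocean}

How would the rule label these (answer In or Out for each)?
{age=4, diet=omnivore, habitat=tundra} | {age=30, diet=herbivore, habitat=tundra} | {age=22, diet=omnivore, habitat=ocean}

Checking candidate rules against both groups, what survives is: habitat is tundra.
{age=4, diet=omnivore, habitat=tundra}: In (habitat is tundra). {age=30, diet=herbivore, habitat=tundra}: In (habitat is tundra). {age=22, diet=omnivore, habitat=ocean}: Out (habitat is ocean).

In, In, Out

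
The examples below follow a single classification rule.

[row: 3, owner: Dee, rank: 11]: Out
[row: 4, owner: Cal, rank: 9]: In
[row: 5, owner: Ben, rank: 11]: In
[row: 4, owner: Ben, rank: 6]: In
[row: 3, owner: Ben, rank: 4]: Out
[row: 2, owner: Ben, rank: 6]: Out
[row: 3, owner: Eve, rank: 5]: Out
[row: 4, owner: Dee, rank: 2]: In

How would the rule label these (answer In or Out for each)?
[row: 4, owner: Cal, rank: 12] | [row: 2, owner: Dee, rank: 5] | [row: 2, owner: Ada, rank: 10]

In, Out, Out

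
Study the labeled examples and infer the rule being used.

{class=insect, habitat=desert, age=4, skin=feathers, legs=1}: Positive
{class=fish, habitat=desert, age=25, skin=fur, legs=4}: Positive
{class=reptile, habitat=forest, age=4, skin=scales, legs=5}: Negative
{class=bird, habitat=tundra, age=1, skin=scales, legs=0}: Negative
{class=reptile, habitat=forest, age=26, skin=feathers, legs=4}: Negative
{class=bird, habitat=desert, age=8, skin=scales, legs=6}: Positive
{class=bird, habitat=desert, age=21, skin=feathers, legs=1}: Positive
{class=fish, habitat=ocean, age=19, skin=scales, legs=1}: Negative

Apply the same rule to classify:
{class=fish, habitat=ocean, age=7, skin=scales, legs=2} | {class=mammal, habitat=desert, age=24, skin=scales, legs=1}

Negative, Positive

The simplest hypothesis consistent with all the labels is: habitat is desert.
Negative: {class=fish, habitat=ocean, age=7, skin=scales, legs=2}, since habitat is ocean.
Positive: {class=mammal, habitat=desert, age=24, skin=scales, legs=1}, since habitat is desert.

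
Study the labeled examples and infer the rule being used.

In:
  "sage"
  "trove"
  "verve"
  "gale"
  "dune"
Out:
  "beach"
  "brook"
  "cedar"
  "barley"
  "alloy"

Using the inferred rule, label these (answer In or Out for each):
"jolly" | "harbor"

Out, Out

Every 'In' example satisfies: ends with 'e'. None of the 'Out' examples do.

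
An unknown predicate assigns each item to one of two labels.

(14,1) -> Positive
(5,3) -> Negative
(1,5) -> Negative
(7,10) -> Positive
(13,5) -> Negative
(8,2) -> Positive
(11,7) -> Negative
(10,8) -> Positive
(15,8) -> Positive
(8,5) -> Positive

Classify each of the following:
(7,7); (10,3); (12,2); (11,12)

Negative, Positive, Positive, Positive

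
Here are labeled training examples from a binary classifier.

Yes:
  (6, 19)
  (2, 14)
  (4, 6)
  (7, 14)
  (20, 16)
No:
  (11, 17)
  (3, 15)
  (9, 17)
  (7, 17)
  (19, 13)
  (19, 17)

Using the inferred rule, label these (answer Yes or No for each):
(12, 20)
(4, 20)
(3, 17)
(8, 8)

Yes, Yes, No, Yes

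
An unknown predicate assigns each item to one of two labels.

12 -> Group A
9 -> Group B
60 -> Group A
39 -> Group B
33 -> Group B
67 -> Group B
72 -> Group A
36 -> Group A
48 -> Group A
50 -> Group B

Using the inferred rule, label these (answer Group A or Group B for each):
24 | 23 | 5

Group A, Group B, Group B

The pattern is that an item is 'Group A' exactly when: multiple of 4.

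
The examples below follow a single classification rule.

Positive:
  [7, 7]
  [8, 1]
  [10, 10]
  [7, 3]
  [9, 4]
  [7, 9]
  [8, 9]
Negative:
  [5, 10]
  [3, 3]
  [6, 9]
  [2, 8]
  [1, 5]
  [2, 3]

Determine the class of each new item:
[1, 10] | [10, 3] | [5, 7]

A rule that fits every label: first ≥ 7 — true of each 'Positive' example, false of each 'Negative' one.
[1, 10]: Negative (first 1). [10, 3]: Positive (first 10). [5, 7]: Negative (first 5).

Negative, Positive, Negative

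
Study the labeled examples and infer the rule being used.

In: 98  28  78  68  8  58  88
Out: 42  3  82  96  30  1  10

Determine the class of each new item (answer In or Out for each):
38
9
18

Every 'In' example satisfies: ends in digit 8. None of the 'Out' examples do.

In, Out, In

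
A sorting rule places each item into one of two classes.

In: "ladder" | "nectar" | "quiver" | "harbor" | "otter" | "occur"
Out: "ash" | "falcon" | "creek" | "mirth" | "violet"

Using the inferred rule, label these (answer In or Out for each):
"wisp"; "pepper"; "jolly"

One predicate separates the groups cleanly: ends with 'r'.
"wisp": ends with 'p', does not satisfy this → Out.
"pepper": ends with 'r', has this property → In.
"jolly": ends with 'y', does not satisfy this → Out.

Out, In, Out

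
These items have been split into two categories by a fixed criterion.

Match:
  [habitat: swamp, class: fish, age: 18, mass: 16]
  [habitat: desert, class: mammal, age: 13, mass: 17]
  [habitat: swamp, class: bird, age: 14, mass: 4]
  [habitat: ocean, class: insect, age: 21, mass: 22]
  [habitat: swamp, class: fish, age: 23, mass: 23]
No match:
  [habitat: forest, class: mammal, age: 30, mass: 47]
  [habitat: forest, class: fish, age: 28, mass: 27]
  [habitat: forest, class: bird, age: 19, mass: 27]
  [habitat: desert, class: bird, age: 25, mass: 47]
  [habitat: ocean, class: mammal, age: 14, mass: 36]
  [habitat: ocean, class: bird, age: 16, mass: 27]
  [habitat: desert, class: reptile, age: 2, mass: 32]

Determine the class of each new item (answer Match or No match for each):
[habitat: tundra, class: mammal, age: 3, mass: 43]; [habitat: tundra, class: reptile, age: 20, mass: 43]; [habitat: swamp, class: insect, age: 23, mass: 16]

No match, No match, Match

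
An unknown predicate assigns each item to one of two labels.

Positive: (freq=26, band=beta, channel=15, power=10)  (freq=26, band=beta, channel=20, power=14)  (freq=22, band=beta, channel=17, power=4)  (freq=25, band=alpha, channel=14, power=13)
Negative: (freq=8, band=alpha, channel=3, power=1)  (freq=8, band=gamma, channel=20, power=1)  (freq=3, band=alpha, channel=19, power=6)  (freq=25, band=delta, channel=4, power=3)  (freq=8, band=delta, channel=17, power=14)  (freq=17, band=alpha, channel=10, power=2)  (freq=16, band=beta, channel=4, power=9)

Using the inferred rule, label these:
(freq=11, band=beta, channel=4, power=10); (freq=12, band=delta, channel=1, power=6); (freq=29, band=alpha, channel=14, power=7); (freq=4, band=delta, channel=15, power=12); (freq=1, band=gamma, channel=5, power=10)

Negative, Negative, Positive, Negative, Negative

The rule appears to be: freq ≥ 17 AND power ≥ 4.
(freq=11, band=beta, channel=4, power=10): freq = 11, power = 10 — doesn't qualify, so Negative.
(freq=12, band=delta, channel=1, power=6): freq = 12, power = 6 — doesn't qualify, so Negative.
(freq=29, band=alpha, channel=14, power=7): freq = 29, power = 7 — passes, so Positive.
(freq=4, band=delta, channel=15, power=12): freq = 4, power = 12 — doesn't qualify, so Negative.
(freq=1, band=gamma, channel=5, power=10): freq = 1, power = 10 — doesn't qualify, so Negative.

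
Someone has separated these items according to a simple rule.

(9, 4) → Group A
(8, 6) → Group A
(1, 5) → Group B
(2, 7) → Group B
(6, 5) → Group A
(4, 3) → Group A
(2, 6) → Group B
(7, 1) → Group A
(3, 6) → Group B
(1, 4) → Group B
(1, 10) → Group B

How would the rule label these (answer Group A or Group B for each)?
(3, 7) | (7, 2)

Group B, Group A

Rule: first > second. This holds for each 'Group A' example and fails for each 'Group B' one.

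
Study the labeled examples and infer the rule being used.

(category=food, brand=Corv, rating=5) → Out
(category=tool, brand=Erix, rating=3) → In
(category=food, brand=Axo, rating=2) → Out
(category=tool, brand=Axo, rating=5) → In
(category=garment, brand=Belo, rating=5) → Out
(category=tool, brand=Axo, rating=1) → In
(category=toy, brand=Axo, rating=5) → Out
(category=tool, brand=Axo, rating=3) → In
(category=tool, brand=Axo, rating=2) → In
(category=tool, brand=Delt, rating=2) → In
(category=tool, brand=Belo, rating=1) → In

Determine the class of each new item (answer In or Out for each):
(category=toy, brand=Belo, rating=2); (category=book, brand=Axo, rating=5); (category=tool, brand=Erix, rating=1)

Out, Out, In

The rule appears to be: category is tool.
Out: (category=toy, brand=Belo, rating=2), since category is toy. Out: (category=book, brand=Axo, rating=5), since category is book. In: (category=tool, brand=Erix, rating=1), since category is tool.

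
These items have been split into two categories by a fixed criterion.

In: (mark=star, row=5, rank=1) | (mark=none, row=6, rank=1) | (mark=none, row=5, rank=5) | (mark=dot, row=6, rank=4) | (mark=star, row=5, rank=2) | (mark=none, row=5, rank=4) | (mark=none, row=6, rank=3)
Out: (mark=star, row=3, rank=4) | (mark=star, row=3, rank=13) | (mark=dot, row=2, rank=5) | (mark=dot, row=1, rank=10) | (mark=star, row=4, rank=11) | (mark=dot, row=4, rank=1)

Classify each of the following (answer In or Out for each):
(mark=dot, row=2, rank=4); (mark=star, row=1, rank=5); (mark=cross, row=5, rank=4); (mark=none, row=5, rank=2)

Out, Out, In, In

Every 'In' example satisfies: row ≥ 5. None of the 'Out' examples do.
(mark=dot, row=2, rank=4): row = 2, does not satisfy this → Out. (mark=star, row=1, rank=5): row = 1, does not satisfy this → Out. (mark=cross, row=5, rank=4): row = 5, has this property → In. (mark=none, row=5, rank=2): row = 5, has this property → In.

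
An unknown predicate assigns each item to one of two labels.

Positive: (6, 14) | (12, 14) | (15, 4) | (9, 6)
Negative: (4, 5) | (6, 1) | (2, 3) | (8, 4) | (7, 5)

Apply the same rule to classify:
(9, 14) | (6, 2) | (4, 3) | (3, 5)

Positive, Negative, Negative, Negative

The classifier is using: sum ≥ 15.
(9, 14): Positive (9+14 = 23). (6, 2): Negative (6+2 = 8). (4, 3): Negative (4+3 = 7). (3, 5): Negative (3+5 = 8).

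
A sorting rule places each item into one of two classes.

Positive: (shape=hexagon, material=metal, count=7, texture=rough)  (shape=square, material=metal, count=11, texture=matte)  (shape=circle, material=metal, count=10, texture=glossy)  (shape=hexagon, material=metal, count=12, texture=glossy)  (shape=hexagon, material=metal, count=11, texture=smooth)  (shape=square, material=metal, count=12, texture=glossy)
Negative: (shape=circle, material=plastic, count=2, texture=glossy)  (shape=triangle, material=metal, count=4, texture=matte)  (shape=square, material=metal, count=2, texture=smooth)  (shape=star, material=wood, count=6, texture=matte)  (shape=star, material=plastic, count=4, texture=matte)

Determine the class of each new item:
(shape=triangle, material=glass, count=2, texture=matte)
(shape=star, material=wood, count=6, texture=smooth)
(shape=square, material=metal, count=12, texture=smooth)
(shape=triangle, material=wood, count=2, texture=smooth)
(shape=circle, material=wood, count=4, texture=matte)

Negative, Negative, Positive, Negative, Negative

The simplest hypothesis consistent with all the labels is: count ≥ 7.
(shape=triangle, material=glass, count=2, texture=matte): count = 2 — does not fit, so Negative.
(shape=star, material=wood, count=6, texture=smooth): count = 6 — does not fit, so Negative.
(shape=square, material=metal, count=12, texture=smooth): count = 12 — qualifies, so Positive.
(shape=triangle, material=wood, count=2, texture=smooth): count = 2 — does not fit, so Negative.
(shape=circle, material=wood, count=4, texture=matte): count = 4 — does not fit, so Negative.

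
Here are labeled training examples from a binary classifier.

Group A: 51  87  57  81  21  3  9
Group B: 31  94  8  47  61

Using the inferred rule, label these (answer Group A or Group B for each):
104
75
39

Group B, Group A, Group A

The simplest hypothesis consistent with all the labels is: multiple of 3.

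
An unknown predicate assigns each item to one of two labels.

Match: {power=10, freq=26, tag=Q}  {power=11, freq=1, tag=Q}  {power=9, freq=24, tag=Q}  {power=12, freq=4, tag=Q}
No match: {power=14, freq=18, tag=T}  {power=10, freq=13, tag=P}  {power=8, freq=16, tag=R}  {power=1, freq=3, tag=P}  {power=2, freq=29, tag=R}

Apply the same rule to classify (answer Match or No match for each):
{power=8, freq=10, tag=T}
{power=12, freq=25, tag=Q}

No match, Match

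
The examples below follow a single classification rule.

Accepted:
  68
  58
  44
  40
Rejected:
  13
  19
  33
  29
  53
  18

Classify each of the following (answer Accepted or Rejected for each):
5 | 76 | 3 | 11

The simplest hypothesis consistent with all the labels is: even AND at least 19.

Rejected, Accepted, Rejected, Rejected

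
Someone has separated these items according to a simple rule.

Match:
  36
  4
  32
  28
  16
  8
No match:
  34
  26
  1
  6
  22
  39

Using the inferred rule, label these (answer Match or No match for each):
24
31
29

Match, No match, No match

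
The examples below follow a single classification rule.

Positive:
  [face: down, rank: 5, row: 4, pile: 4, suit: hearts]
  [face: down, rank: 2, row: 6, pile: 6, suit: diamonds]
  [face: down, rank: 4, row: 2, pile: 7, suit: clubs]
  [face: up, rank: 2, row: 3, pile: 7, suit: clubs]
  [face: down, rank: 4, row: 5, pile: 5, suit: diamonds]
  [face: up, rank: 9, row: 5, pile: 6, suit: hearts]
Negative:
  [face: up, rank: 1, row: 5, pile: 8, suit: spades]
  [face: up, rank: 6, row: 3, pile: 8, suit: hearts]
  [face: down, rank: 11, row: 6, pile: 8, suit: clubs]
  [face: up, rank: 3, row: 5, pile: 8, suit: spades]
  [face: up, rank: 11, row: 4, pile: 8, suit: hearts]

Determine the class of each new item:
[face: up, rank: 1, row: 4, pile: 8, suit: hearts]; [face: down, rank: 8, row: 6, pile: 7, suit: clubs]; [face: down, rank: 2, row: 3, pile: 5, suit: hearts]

All 'Positive' examples share one property — pile ≤ 7 — and every 'Negative' example lacks it.
Negative: [face: up, rank: 1, row: 4, pile: 8, suit: hearts], since pile = 8.
Positive: [face: down, rank: 8, row: 6, pile: 7, suit: clubs], since pile = 7.
Positive: [face: down, rank: 2, row: 3, pile: 5, suit: hearts], since pile = 5.

Negative, Positive, Positive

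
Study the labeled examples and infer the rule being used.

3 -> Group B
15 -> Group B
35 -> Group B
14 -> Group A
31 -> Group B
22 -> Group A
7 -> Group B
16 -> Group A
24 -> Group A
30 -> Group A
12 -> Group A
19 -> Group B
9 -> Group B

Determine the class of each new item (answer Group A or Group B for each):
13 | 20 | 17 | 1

Group B, Group A, Group B, Group B

The distinguishing property — even — holds for all the 'Group A' cases and none of the 'Group B' cases.
13: 13 is odd — doesn't qualify, so Group B.
20: 20 is even — fits, so Group A.
17: 17 is odd — doesn't qualify, so Group B.
1: 1 is odd — doesn't qualify, so Group B.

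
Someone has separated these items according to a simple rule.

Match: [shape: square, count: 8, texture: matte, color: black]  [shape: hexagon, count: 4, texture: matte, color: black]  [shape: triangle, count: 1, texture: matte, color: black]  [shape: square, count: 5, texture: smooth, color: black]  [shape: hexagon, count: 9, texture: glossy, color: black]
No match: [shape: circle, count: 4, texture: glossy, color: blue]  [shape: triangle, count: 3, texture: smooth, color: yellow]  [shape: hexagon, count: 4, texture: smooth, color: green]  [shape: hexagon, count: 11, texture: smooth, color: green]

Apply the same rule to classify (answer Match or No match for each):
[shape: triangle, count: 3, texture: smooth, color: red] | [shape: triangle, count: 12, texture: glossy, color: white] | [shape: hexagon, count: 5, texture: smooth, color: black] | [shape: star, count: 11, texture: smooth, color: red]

The distinguishing property — color is black — holds for all the 'Match' cases and none of the 'No match' cases.
[shape: triangle, count: 3, texture: smooth, color: red]: No match (color is red). [shape: triangle, count: 12, texture: glossy, color: white]: No match (color is white). [shape: hexagon, count: 5, texture: smooth, color: black]: Match (color is black). [shape: star, count: 11, texture: smooth, color: red]: No match (color is red).

No match, No match, Match, No match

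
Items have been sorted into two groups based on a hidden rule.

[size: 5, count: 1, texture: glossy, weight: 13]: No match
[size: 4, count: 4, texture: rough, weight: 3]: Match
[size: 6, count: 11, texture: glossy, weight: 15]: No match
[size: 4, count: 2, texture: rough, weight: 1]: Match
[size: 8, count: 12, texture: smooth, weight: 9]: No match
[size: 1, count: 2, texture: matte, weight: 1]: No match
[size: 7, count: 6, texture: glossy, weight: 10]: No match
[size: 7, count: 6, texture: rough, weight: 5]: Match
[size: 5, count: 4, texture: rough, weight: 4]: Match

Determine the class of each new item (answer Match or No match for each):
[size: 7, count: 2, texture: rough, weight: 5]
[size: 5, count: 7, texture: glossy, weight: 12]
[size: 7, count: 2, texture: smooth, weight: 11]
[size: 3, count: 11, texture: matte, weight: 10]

Match, No match, No match, No match

Checking candidate rules against both groups, what survives is: texture is rough.
Match: [size: 7, count: 2, texture: rough, weight: 5], since texture is rough. No match: [size: 5, count: 7, texture: glossy, weight: 12], since texture is glossy. No match: [size: 7, count: 2, texture: smooth, weight: 11], since texture is smooth. No match: [size: 3, count: 11, texture: matte, weight: 10], since texture is matte.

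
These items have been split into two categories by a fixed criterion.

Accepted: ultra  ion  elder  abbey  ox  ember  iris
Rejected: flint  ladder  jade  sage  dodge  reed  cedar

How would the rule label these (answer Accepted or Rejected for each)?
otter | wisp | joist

Accepted, Rejected, Rejected

The common property of the 'Accepted' items is: starts with a vowel. No 'Rejected' item has it.
otter — starts with 'o', hence Accepted.
wisp — starts with 'w', hence Rejected.
joist — starts with 'j', hence Rejected.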